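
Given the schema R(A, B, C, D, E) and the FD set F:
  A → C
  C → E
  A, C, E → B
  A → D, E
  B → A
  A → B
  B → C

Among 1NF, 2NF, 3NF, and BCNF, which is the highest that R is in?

Candidate keys: {A}, {B}. Prime attributes: {A, B}.
C → E: {C}⁺ = {C, E}, which is not all of the attributes, so the left side is not a superkey — BCNF is violated.
C → E has non-prime {E} on the right and a non-superkey on the left, so 3NF fails.
With only single-attribute keys there can be no partial dependency, so 2NF holds.

2NF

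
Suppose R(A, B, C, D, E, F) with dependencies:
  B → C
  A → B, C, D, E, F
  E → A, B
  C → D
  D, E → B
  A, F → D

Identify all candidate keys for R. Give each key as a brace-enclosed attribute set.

Closure of {A} is {A, B, C, D, E, F}, the whole schema; {A} is a candidate key.
Closure of {E} is {A, B, C, D, E, F}, the whole schema; {E} is a candidate key.
Any other superkey properly contains one of these, so there are no further candidate keys.

{A}, {E}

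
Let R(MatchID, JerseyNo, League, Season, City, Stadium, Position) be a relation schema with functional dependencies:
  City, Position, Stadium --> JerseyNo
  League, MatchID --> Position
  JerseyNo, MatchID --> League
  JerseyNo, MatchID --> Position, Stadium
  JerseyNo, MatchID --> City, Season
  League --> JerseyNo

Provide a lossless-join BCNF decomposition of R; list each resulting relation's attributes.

{City, JerseyNo, Position, Stadium}; {City, League, MatchID, Position, Season, Stadium}

Candidate keys of the original relation: {City, MatchID, Position, Stadium}, {JerseyNo, MatchID}, {League, MatchID}.
In {City, JerseyNo, League, MatchID, Position, Season, Stadium}, {City, Position, Stadium} is not a superkey ({City, Position, Stadium}⁺ restricted to this set is {City, JerseyNo, Position, Stadium}), so split on City, Position, Stadium --> JerseyNo into {City, JerseyNo, Position, Stadium} and {City, League, MatchID, Position, Season, Stadium}.
{City, JerseyNo, Position, Stadium} is in BCNF.
{City, League, MatchID, Position, Season, Stadium} is in BCNF.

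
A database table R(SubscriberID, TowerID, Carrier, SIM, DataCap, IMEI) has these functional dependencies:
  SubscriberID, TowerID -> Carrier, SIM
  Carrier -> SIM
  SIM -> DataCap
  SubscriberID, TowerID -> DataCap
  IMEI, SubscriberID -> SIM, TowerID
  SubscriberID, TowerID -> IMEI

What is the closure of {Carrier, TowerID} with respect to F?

Start with {Carrier, TowerID}.
Carrier -> SIM applies; add {SIM} → now {Carrier, SIM, TowerID}.
SIM -> DataCap applies; add {DataCap} → now {Carrier, DataCap, SIM, TowerID}.
No further FD applies.

{Carrier, DataCap, SIM, TowerID}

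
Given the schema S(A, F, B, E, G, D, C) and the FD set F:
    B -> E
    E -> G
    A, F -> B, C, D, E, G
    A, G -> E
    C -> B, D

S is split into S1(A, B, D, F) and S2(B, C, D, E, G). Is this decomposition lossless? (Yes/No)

No

Common attributes: {B, D}; their closure is {B, D, E, G}.
Neither S1 nor S2 is contained in that closure, so the decomposition is lossy.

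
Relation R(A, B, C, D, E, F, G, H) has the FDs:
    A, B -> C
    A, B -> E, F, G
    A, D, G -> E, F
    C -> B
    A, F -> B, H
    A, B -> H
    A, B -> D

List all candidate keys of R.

{A} never appears on the right of any FD, so every key must include it.
{A, B} is a candidate key since {A, B}⁺ = {A, B, C, D, E, F, G, H} covers every attribute.
{A, C} is a candidate key since {A, C}⁺ = {A, B, C, D, E, F, G, H} covers every attribute.
{A, F} is a candidate key since {A, F}⁺ = {A, B, C, D, E, F, G, H} covers every attribute.
{A, D, G} is a candidate key since {A, D, G}⁺ = {A, B, C, D, E, F, G, H} covers every attribute.
These are minimal and exhaustive — every other superkey contains one of them.

{A, B}, {A, C}, {A, D, G}, {A, F}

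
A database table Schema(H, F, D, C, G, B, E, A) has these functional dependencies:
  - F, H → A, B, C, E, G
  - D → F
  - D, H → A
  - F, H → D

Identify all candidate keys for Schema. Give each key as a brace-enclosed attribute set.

No FD produces {H}, so it must be in every candidate key.
{D, H}⁺ = {A, B, C, D, E, F, G, H} — all of the relation — so {D, H} is a candidate key.
{F, H}⁺ = {A, B, C, D, E, F, G, H} — all of the relation — so {F, H} is a candidate key.
No proper subset of any of these is a key, and no other minimal superkey exists.

{D, H}, {F, H}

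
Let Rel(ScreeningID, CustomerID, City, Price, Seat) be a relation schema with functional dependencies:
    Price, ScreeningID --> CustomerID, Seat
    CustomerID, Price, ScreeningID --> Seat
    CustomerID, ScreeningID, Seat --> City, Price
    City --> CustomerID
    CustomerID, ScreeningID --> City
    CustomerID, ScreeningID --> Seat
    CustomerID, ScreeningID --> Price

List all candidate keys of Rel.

{ScreeningID} never appears on the right of any FD, so every key must include it.
{City, ScreeningID}⁺ = {City, CustomerID, Price, ScreeningID, Seat} — all of the relation — so {City, ScreeningID} is a candidate key.
{CustomerID, ScreeningID}⁺ = {City, CustomerID, Price, ScreeningID, Seat} — all of the relation — so {CustomerID, ScreeningID} is a candidate key.
{Price, ScreeningID}⁺ = {City, CustomerID, Price, ScreeningID, Seat} — all of the relation — so {Price, ScreeningID} is a candidate key.
No proper subset of any of these is a key, and no other minimal superkey exists.

{City, ScreeningID}, {CustomerID, ScreeningID}, {Price, ScreeningID}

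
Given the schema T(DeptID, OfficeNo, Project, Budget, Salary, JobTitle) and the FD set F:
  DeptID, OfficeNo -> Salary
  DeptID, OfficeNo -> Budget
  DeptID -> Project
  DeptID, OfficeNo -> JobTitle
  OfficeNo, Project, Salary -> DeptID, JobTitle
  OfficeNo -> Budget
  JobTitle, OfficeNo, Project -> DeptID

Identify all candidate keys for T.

{OfficeNo} never appears on the right of any FD, so every key must include it.
{DeptID, OfficeNo}⁺ = {Budget, DeptID, JobTitle, OfficeNo, Project, Salary}, which is every attribute, so {DeptID, OfficeNo} is a candidate key.
{JobTitle, OfficeNo, Project}⁺ = {Budget, DeptID, JobTitle, OfficeNo, Project, Salary}, which is every attribute, so {JobTitle, OfficeNo, Project} is a candidate key.
{OfficeNo, Project, Salary}⁺ = {Budget, DeptID, JobTitle, OfficeNo, Project, Salary}, which is every attribute, so {OfficeNo, Project, Salary} is a candidate key.
No proper subset of any of these is a key, and no other minimal superkey exists.

{DeptID, OfficeNo}, {JobTitle, OfficeNo, Project}, {OfficeNo, Project, Salary}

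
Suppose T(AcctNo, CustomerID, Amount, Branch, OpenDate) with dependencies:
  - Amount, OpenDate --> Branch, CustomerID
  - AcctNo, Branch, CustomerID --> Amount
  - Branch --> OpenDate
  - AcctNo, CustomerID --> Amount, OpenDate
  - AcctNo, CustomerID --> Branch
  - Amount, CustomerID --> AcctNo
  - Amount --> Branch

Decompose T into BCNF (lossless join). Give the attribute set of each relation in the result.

Candidate keys of the original relation: {AcctNo, CustomerID}, {Amount}.
{AcctNo, Amount, Branch, CustomerID, OpenDate}: {Branch} determines {Branch, OpenDate} here but is not a superkey — split on Branch --> OpenDate, giving {Branch, OpenDate} and {AcctNo, Amount, Branch, CustomerID}.
{Branch, OpenDate} has no BCNF violation.
{AcctNo, Amount, Branch, CustomerID} has no BCNF violation.

{AcctNo, Amount, Branch, CustomerID}; {Branch, OpenDate}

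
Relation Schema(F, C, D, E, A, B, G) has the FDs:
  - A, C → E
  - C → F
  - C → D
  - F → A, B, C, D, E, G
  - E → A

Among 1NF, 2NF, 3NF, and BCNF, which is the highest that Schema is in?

Candidate keys: {C}, {F}. Prime attributes: {C, F}.
For E → A we have {E}⁺ = {A, E}; {E} is not a superkey, so BCNF fails.
Because {A} is non-prime and the left side of E → A is not a superkey, the relation is not in 3NF.
With only single-attribute keys there can be no partial dependency, so 2NF holds.

2NF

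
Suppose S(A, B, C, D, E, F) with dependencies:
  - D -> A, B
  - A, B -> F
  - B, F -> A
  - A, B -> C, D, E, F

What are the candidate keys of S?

{A, B}, {B, F}, {D}

{D}⁺ = {A, B, C, D, E, F} — all of the relation — so {D} is a candidate key.
{A, B}⁺ = {A, B, C, D, E, F} — all of the relation — so {A, B} is a candidate key.
{B, F}⁺ = {A, B, C, D, E, F} — all of the relation — so {B, F} is a candidate key.
Any other superkey properly contains one of these, so there are no further candidate keys.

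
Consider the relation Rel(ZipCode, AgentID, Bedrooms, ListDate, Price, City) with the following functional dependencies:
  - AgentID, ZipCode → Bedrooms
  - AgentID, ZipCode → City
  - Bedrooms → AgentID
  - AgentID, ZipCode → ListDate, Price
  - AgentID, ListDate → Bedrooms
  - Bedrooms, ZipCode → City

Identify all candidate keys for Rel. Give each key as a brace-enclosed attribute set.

{AgentID, ZipCode}, {Bedrooms, ZipCode}

No FD produces {ZipCode}, so it must be in every candidate key.
{AgentID, ZipCode}⁺ = {AgentID, Bedrooms, City, ListDate, Price, ZipCode}, which is every attribute, so {AgentID, ZipCode} is a candidate key.
{Bedrooms, ZipCode}⁺ = {AgentID, Bedrooms, City, ListDate, Price, ZipCode}, which is every attribute, so {Bedrooms, ZipCode} is a candidate key.
These are minimal and exhaustive — every other superkey contains one of them.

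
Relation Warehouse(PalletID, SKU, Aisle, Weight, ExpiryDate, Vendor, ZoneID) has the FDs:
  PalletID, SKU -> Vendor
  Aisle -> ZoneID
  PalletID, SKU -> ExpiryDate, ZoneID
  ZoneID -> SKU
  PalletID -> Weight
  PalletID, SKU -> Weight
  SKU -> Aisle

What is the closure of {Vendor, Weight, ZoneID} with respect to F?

{Aisle, SKU, Vendor, Weight, ZoneID}

Start with {Vendor, Weight, ZoneID}.
ZoneID -> SKU applies; add {SKU} → now {SKU, Vendor, Weight, ZoneID}.
SKU -> Aisle applies; add {Aisle} → now {Aisle, SKU, Vendor, Weight, ZoneID}.
No further FD applies.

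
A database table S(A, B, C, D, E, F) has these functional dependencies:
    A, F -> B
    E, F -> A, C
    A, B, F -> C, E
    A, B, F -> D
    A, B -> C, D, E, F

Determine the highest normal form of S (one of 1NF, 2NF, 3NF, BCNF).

BCNF

Candidate keys: {A, B}, {A, F}, {E, F}. Prime attributes: {A, B, E, F}.
The left-hand side of every FD is a superkey, so BCNF is satisfied.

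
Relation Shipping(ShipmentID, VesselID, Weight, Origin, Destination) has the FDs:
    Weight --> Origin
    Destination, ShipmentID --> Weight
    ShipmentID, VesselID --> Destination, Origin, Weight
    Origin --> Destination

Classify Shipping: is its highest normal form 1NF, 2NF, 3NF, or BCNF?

2NF

Candidate key: {ShipmentID, VesselID}. Prime attributes: {ShipmentID, VesselID}.
Weight --> Origin: {Weight}⁺ = {Destination, Origin, Weight}, which is not all of the attributes, so the left side is not a superkey — BCNF is violated.
Because {Origin} is non-prime and the left side of Weight --> Origin is not a superkey, the relation is not in 3NF.
No non-prime attribute depends on a proper subset of any candidate key, so 2NF holds.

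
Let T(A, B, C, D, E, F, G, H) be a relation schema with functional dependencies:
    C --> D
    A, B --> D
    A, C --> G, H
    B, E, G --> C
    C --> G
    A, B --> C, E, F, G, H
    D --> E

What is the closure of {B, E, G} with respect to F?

Start with {B, E, G}.
B, E, G --> C applies; add {C} → now {B, C, E, G}.
C --> D applies; add {D} → now {B, C, D, E, G}.
No further FD applies.

{B, C, D, E, G}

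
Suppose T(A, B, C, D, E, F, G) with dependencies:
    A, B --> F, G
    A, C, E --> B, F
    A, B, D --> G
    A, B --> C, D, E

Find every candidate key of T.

{A, B}, {A, C, E}

No FD produces {A}, so it must be in every candidate key.
{A, B}⁺ = {A, B, C, D, E, F, G}, which is every attribute, so {A, B} is a candidate key.
{A, C, E}⁺ = {A, B, C, D, E, F, G}, which is every attribute, so {A, C, E} is a candidate key.
These are minimal and exhaustive — every other superkey contains one of them.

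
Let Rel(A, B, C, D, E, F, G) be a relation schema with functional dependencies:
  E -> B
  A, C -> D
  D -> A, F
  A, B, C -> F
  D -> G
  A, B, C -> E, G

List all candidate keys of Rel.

{A, B, C}, {A, C, E}, {B, C, D}, {C, D, E}

{C} never appears on the right of any FD, so every key must include it.
{A, B, C}⁺ = {A, B, C, D, E, F, G}, which is every attribute, so {A, B, C} is a candidate key.
{A, C, E}⁺ = {A, B, C, D, E, F, G}, which is every attribute, so {A, C, E} is a candidate key.
{B, C, D}⁺ = {A, B, C, D, E, F, G}, which is every attribute, so {B, C, D} is a candidate key.
{C, D, E}⁺ = {A, B, C, D, E, F, G}, which is every attribute, so {C, D, E} is a candidate key.
These are minimal and exhaustive — every other superkey contains one of them.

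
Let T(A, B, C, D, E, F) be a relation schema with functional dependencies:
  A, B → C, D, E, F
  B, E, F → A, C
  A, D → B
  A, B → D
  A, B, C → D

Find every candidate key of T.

{A, B}, {A, D}, {B, E, F}

{A, B} is a candidate key since {A, B}⁺ = {A, B, C, D, E, F} covers every attribute.
{A, D} is a candidate key since {A, D}⁺ = {A, B, C, D, E, F} covers every attribute.
{B, E, F} is a candidate key since {B, E, F}⁺ = {A, B, C, D, E, F} covers every attribute.
These are minimal and exhaustive — every other superkey contains one of them.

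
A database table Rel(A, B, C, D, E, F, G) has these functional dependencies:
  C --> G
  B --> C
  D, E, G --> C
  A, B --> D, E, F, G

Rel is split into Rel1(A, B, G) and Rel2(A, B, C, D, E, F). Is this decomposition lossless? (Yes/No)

Rel1 ∩ Rel2 = {A, B}; its closure under F is {A, B, C, D, E, F, G}.
Since Rel1 ⊆ {A, B, C, D, E, F, G}, the intersection is a superkey of Rel1; the decomposition is lossless.

Yes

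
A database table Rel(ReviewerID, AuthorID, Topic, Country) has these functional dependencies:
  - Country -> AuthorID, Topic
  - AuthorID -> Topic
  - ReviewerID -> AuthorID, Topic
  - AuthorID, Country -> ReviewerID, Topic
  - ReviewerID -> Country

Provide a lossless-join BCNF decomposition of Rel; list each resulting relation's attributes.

{AuthorID, Country, ReviewerID}; {AuthorID, Topic}

Candidate keys of the original relation: {Country}, {ReviewerID}.
In {AuthorID, Country, ReviewerID, Topic}, {AuthorID} is not a superkey ({AuthorID}⁺ restricted to this set is {AuthorID, Topic}), so split on AuthorID -> Topic into {AuthorID, Topic} and {AuthorID, Country, ReviewerID}.
{AuthorID, Topic} is in BCNF.
{AuthorID, Country, ReviewerID} is in BCNF.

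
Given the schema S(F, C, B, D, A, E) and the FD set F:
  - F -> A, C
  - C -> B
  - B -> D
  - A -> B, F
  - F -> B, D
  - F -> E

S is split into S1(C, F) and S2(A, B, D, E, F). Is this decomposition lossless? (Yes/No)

Yes

The shared attributes are {F} and {F}⁺ = {A, B, C, D, E, F}.
Since S1 ⊆ {A, B, C, D, E, F}, the intersection is a superkey of S1; the decomposition is lossless.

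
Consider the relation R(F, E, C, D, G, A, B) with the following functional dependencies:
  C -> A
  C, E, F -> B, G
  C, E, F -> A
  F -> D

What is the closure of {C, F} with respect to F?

{A, C, D, F}

Start with {C, F}.
C -> A applies; add {A} → now {A, C, F}.
F -> D applies; add {D} → now {A, C, D, F}.
No further FD applies.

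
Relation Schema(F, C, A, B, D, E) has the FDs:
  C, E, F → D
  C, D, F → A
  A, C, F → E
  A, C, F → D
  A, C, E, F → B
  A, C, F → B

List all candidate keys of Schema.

{A, C, F}, {C, D, F}, {C, E, F}

{C, F} never appear on the right of any FD, so every key must include all of them.
{A, C, F}⁺ = {A, B, C, D, E, F} — all of the relation — so {A, C, F} is a candidate key.
{C, D, F}⁺ = {A, B, C, D, E, F} — all of the relation — so {C, D, F} is a candidate key.
{C, E, F}⁺ = {A, B, C, D, E, F} — all of the relation — so {C, E, F} is a candidate key.
Any other superkey properly contains one of these, so there are no further candidate keys.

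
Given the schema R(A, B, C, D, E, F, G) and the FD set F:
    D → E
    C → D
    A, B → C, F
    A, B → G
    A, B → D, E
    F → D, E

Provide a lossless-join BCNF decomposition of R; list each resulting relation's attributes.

{A, B, C, F, G}; {C, D}; {D, E}

Candidate key of the original relation: {A, B}.
In {A, B, C, D, E, F, G}, {D} is not a superkey ({D}⁺ restricted to this set is {D, E}), so split on D → E into {D, E} and {A, B, C, D, F, G}.
{D, E}: every determinant is a superkey — BCNF.
In {A, B, C, D, F, G}, {C} is not a superkey ({C}⁺ restricted to this set is {C, D}), so split on C → D into {C, D} and {A, B, C, F, G}.
{C, D}: every determinant is a superkey — BCNF.
{A, B, C, F, G}: every determinant is a superkey — BCNF.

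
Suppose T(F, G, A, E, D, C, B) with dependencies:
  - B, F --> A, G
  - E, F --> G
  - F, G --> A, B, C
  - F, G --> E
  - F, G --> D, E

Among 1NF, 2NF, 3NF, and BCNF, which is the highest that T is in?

BCNF

Candidate keys: {B, F}, {E, F}, {F, G}. Prime attributes: {B, E, F, G}.
Every FD has a superkey on the left, so the relation is in BCNF.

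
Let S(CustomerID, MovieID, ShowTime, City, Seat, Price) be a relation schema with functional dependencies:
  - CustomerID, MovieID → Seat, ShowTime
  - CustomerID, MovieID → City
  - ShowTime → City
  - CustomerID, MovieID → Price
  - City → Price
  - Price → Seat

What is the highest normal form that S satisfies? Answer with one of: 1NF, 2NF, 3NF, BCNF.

2NF

Candidate key: {CustomerID, MovieID}. Prime attributes: {CustomerID, MovieID}.
For ShowTime → City we have {ShowTime}⁺ = {City, Price, Seat, ShowTime}; {ShowTime} is not a superkey, so BCNF fails.
ShowTime → City determines the non-prime attribute {City} from a non-superkey — 3NF is violated.
No non-prime attribute depends on a proper subset of any candidate key, so 2NF holds.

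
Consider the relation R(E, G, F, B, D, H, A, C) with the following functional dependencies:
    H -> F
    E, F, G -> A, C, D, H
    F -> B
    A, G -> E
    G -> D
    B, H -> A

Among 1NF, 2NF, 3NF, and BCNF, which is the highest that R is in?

Candidate keys: {A, F, G}, {E, F, G}, {G, H}. Prime attributes: {A, E, F, G, H}.
H -> F: {H}⁺ = {A, B, F, H}, which is not all of the attributes, so the left side is not a superkey — BCNF is violated.
F -> B determines the non-prime attribute {B} from a non-superkey — 3NF is violated.
Since {G} ⊂ {G, H} and {G}⁺ ⊇ {D} with {D} non-prime, there is a partial dependency; 2NF fails.

1NF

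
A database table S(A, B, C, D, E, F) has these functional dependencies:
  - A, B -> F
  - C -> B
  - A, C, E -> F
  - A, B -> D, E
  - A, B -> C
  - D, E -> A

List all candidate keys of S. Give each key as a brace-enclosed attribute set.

{A, B}, {A, C}, {B, D, E}, {C, D, E}

{A, B} is a candidate key since {A, B}⁺ = {A, B, C, D, E, F} covers every attribute.
{A, C} is a candidate key since {A, C}⁺ = {A, B, C, D, E, F} covers every attribute.
{B, D, E} is a candidate key since {B, D, E}⁺ = {A, B, C, D, E, F} covers every attribute.
{C, D, E} is a candidate key since {C, D, E}⁺ = {A, B, C, D, E, F} covers every attribute.
These are minimal and exhaustive — every other superkey contains one of them.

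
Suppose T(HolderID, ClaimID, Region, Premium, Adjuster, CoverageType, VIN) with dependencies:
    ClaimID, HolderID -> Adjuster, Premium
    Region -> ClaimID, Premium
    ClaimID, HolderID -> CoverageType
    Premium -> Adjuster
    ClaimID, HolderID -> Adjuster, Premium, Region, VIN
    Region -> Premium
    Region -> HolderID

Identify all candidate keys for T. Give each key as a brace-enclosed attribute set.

{ClaimID, HolderID}, {Region}

{Region}⁺ = {Adjuster, ClaimID, CoverageType, HolderID, Premium, Region, VIN} — all of the relation — so {Region} is a candidate key.
{ClaimID, HolderID}⁺ = {Adjuster, ClaimID, CoverageType, HolderID, Premium, Region, VIN} — all of the relation — so {ClaimID, HolderID} is a candidate key.
These are minimal and exhaustive — every other superkey contains one of them.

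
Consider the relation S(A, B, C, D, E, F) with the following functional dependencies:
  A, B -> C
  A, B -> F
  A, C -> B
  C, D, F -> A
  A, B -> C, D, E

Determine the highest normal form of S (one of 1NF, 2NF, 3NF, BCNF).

BCNF

Candidate keys: {A, B}, {A, C}, {C, D, F}. Prime attributes: {A, B, C, D, F}.
The left-hand side of every FD is a superkey, so BCNF is satisfied.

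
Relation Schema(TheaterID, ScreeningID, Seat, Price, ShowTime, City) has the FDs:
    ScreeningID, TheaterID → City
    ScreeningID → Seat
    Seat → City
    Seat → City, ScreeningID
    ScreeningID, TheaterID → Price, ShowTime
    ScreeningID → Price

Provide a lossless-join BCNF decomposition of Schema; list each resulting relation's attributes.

Candidate keys of the original relation: {ScreeningID, TheaterID}, {Seat, TheaterID}.
In {City, Price, ScreeningID, Seat, ShowTime, TheaterID}, {ScreeningID} is not a superkey ({ScreeningID}⁺ restricted to this set is {City, Price, ScreeningID, Seat}), so split on ScreeningID → City, Price, Seat into {City, Price, ScreeningID, Seat} and {ScreeningID, ShowTime, TheaterID}.
{City, Price, ScreeningID, Seat}: every determinant is a superkey — BCNF.
{ScreeningID, ShowTime, TheaterID}: every determinant is a superkey — BCNF.

{City, Price, ScreeningID, Seat}; {ScreeningID, ShowTime, TheaterID}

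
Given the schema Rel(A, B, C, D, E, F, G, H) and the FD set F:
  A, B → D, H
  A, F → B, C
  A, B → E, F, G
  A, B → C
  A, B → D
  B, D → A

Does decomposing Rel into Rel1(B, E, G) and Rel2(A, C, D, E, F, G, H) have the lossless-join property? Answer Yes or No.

Common attributes: {E, G}; their closure is {E, G}.
The closure covers neither Rel1 nor Rel2 entirely; the join is not lossless.

No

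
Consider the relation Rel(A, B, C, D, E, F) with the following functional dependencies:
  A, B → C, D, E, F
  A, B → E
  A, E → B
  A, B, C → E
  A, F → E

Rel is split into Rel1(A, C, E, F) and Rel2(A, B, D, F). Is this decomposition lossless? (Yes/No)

Yes

The shared attributes are {A, F} and {A, F}⁺ = {A, B, C, D, E, F}.
Since Rel1 ⊆ {A, B, C, D, E, F}, the intersection is a superkey of Rel1; the decomposition is lossless.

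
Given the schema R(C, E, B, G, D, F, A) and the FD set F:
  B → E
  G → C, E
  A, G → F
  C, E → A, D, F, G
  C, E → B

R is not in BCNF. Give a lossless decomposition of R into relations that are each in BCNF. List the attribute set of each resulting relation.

Candidate keys of the original relation: {B, C}, {C, E}, {G}.
In {A, B, C, D, E, F, G}, {B} is not a superkey ({B}⁺ restricted to this set is {B, E}), so split on B → E into {B, E} and {A, B, C, D, F, G}.
{B, E} is in BCNF.
{A, B, C, D, F, G} is in BCNF.

{A, B, C, D, F, G}; {B, E}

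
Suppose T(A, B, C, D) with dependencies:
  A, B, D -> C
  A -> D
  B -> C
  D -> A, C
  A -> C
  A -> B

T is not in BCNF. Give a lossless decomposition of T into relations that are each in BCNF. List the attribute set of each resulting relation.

{A, B, D}; {B, C}

Candidate keys of the original relation: {A}, {D}.
In {A, B, C, D}, {B} is not a superkey ({B}⁺ restricted to this set is {B, C}), so split on B -> C into {B, C} and {A, B, D}.
{B, C} is in BCNF.
{A, B, D} is in BCNF.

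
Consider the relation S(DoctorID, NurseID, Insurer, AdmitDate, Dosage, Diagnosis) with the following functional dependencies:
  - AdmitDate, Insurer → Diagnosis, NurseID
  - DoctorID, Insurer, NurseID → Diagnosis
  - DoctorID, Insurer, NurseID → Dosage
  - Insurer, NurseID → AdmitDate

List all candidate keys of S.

{DoctorID, Insurer} never appear on the right of any FD, so every key must include all of them.
{AdmitDate, DoctorID, Insurer}⁺ = {AdmitDate, Diagnosis, DoctorID, Dosage, Insurer, NurseID}, which is every attribute, so {AdmitDate, DoctorID, Insurer} is a candidate key.
{DoctorID, Insurer, NurseID}⁺ = {AdmitDate, Diagnosis, DoctorID, Dosage, Insurer, NurseID}, which is every attribute, so {DoctorID, Insurer, NurseID} is a candidate key.
Any other superkey properly contains one of these, so there are no further candidate keys.

{AdmitDate, DoctorID, Insurer}, {DoctorID, Insurer, NurseID}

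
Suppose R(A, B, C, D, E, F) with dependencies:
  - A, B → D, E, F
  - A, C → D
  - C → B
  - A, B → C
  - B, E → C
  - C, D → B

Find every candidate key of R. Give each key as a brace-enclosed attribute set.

Attributes never on any right-hand side: {A} — every candidate key must contain it.
{A, B}⁺ = {A, B, C, D, E, F} — all of the relation — so {A, B} is a candidate key.
{A, C}⁺ = {A, B, C, D, E, F} — all of the relation — so {A, C} is a candidate key.
Any other superkey properly contains one of these, so there are no further candidate keys.

{A, B}, {A, C}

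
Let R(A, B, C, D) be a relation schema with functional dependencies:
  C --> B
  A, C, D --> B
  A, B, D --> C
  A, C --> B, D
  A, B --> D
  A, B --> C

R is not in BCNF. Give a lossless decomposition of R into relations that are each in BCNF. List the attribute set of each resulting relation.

Candidate keys of the original relation: {A, B}, {A, C}.
{A, B, C, D}: {C} determines {B, C} here but is not a superkey — split on C --> B, giving {B, C} and {A, C, D}.
{B, C}: every determinant is a superkey — BCNF.
{A, C, D}: every determinant is a superkey — BCNF.

{A, C, D}; {B, C}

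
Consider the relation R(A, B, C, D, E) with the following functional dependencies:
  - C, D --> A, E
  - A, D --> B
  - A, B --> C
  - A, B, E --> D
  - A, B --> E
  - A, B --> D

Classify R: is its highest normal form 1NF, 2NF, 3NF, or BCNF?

Candidate keys: {A, B}, {A, D}, {C, D}. Prime attributes: {A, B, C, D}.
The left-hand side of every FD is a superkey, so BCNF is satisfied.

BCNF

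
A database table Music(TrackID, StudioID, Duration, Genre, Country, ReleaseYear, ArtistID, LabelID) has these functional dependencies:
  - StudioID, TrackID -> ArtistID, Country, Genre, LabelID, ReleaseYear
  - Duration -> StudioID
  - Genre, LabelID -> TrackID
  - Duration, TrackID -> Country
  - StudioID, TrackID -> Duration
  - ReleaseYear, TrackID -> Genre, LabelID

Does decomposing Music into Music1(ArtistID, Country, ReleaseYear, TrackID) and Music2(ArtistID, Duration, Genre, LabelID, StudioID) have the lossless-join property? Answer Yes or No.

Music1 ∩ Music2 = {ArtistID}; its closure under F is {ArtistID}.
The closure covers neither Music1 nor Music2 entirely; the join is not lossless.

No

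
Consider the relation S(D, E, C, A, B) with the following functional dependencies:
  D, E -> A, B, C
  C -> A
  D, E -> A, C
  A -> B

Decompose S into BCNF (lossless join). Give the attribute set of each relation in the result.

Candidate key of the original relation: {D, E}.
In {A, B, C, D, E}, {C} is not a superkey ({C}⁺ restricted to this set is {A, B, C}), so split on C -> A, B into {A, B, C} and {C, D, E}.
In {A, B, C}, {A} is not a superkey ({A}⁺ restricted to this set is {A, B}), so split on A -> B into {A, B} and {A, C}.
{A, B}: every determinant is a superkey — BCNF.
{A, C}: every determinant is a superkey — BCNF.
{C, D, E}: every determinant is a superkey — BCNF.

{A, B}; {A, C}; {C, D, E}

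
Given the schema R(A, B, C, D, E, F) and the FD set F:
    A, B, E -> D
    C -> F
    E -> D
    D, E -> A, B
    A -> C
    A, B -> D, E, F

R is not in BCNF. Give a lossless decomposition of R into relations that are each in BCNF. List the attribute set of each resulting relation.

{A, B, D, E}; {A, C}; {C, F}

Candidate keys of the original relation: {A, B}, {E}.
In {A, B, C, D, E, F}, {C} is not a superkey ({C}⁺ restricted to this set is {C, F}), so split on C -> F into {C, F} and {A, B, C, D, E}.
{C, F}: every determinant is a superkey — BCNF.
In {A, B, C, D, E}, {A} is not a superkey ({A}⁺ restricted to this set is {A, C}), so split on A -> C into {A, C} and {A, B, D, E}.
{A, C}: every determinant is a superkey — BCNF.
{A, B, D, E}: every determinant is a superkey — BCNF.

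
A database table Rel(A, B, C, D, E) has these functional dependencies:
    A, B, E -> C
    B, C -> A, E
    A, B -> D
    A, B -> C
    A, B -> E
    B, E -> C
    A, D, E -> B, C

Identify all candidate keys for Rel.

{A, B}, {A, D, E}, {B, C}, {B, E}

{A, B} is a candidate key since {A, B}⁺ = {A, B, C, D, E} covers every attribute.
{B, C} is a candidate key since {B, C}⁺ = {A, B, C, D, E} covers every attribute.
{B, E} is a candidate key since {B, E}⁺ = {A, B, C, D, E} covers every attribute.
{A, D, E} is a candidate key since {A, D, E}⁺ = {A, B, C, D, E} covers every attribute.
Any other superkey properly contains one of these, so there are no further candidate keys.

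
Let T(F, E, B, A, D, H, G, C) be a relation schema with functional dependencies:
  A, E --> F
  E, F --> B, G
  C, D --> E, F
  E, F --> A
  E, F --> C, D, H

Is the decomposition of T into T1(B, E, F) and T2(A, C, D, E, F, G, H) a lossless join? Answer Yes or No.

T1 ∩ T2 = {E, F}; its closure under F is {A, B, C, D, E, F, G, H}.
This includes all of T1, so the common attributes are a superkey of T1 — the join is lossless.

Yes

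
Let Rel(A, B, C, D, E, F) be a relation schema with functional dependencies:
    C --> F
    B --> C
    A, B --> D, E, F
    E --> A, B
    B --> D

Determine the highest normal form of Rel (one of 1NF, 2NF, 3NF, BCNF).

Candidate keys: {A, B}, {E}. Prime attributes: {A, B, E}.
C --> F breaks BCNF: {C}⁺ = {C, F}, so {C} is not a superkey.
C --> F determines the non-prime attribute {F} from a non-superkey — 3NF is violated.
Since {B} ⊂ {A, B} and {B}⁺ ⊇ {C, D, F} with {C, D, F} non-prime, there is a partial dependency; 2NF fails.

1NF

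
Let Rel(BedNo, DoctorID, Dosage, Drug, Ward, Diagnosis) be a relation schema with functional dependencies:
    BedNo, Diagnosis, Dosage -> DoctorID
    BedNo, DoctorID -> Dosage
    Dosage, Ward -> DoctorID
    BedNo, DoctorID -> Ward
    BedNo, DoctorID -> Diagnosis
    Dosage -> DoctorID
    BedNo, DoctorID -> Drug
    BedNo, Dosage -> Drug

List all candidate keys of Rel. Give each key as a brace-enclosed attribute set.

{BedNo, DoctorID}, {BedNo, Dosage}

{BedNo} never appears on the right of any FD, so every key must include it.
{BedNo, DoctorID} is a candidate key since {BedNo, DoctorID}⁺ = {BedNo, Diagnosis, DoctorID, Dosage, Drug, Ward} covers every attribute.
{BedNo, Dosage} is a candidate key since {BedNo, Dosage}⁺ = {BedNo, Diagnosis, DoctorID, Dosage, Drug, Ward} covers every attribute.
No proper subset of any of these is a key, and no other minimal superkey exists.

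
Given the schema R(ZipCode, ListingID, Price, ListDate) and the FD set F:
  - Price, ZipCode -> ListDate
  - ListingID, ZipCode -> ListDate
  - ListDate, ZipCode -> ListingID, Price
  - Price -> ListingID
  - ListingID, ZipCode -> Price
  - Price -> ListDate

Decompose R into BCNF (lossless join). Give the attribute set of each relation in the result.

{ListDate, ListingID, Price}; {Price, ZipCode}

Candidate keys of the original relation: {ListDate, ZipCode}, {ListingID, ZipCode}, {Price, ZipCode}.
In {ListDate, ListingID, Price, ZipCode}, {Price} is not a superkey ({Price}⁺ restricted to this set is {ListDate, ListingID, Price}), so split on Price -> ListDate, ListingID into {ListDate, ListingID, Price} and {Price, ZipCode}.
{ListDate, ListingID, Price} has no BCNF violation.
{Price, ZipCode} has no BCNF violation.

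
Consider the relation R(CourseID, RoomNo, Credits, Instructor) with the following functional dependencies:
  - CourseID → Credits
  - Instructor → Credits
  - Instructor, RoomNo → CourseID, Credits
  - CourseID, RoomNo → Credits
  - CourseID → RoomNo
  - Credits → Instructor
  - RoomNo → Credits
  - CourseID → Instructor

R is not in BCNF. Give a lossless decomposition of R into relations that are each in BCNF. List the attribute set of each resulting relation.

{CourseID, Instructor, RoomNo}; {Credits, Instructor}

Candidate keys of the original relation: {CourseID}, {RoomNo}.
In {CourseID, Credits, Instructor, RoomNo}, {Instructor} is not a superkey ({Instructor}⁺ restricted to this set is {Credits, Instructor}), so split on Instructor → Credits into {Credits, Instructor} and {CourseID, Instructor, RoomNo}.
{Credits, Instructor} has no BCNF violation.
{CourseID, Instructor, RoomNo} has no BCNF violation.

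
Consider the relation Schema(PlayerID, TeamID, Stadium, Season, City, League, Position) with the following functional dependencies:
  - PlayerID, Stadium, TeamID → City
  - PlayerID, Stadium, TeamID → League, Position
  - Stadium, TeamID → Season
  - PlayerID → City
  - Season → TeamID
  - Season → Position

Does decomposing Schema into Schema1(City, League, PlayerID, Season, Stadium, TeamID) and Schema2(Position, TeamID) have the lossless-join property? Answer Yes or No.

The shared attributes are {TeamID} and {TeamID}⁺ = {TeamID}.
The closure covers neither Schema1 nor Schema2 entirely; the join is not lossless.

No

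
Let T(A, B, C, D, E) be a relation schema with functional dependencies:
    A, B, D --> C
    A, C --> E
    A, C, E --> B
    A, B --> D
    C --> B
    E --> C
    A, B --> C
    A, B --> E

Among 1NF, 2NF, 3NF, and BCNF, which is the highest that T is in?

3NF

Candidate keys: {A, B}, {A, C}, {A, E}. Prime attributes: {A, B, C, E}.
C --> B: {C}⁺ = {B, C}, which is not all of the attributes, so the left side is not a superkey — BCNF is violated.
Since {B} ⊆ prime attributes and every other non-superkey FD also has a prime right side, the schema is in 3NF.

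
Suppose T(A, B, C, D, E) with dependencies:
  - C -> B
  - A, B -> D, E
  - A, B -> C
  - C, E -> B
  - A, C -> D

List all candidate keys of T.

{A, B}, {A, C}

Attributes never on any right-hand side: {A} — every candidate key must contain it.
{A, B} is a candidate key since {A, B}⁺ = {A, B, C, D, E} covers every attribute.
{A, C} is a candidate key since {A, C}⁺ = {A, B, C, D, E} covers every attribute.
These are minimal and exhaustive — every other superkey contains one of them.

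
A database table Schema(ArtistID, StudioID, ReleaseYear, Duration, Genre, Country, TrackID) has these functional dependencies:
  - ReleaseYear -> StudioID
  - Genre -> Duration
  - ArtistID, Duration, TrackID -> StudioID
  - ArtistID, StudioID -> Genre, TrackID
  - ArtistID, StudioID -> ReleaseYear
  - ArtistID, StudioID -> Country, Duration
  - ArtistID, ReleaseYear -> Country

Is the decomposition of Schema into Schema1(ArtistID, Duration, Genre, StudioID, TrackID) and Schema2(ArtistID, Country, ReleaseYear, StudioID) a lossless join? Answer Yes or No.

Yes

The shared attributes are {ArtistID, StudioID} and {ArtistID, StudioID}⁺ = {ArtistID, Country, Duration, Genre, ReleaseYear, StudioID, TrackID}.
This includes all of Schema1, so the common attributes are a superkey of Schema1 — the join is lossless.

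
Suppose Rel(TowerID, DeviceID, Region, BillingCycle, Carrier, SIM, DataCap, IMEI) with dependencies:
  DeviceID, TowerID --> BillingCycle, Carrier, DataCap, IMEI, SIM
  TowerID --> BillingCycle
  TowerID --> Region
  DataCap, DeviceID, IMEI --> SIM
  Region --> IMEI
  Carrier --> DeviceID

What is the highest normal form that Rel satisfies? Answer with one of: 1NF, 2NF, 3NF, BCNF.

Candidate keys: {Carrier, TowerID}, {DeviceID, TowerID}. Prime attributes: {Carrier, DeviceID, TowerID}.
TowerID --> BillingCycle breaks BCNF: {TowerID}⁺ = {BillingCycle, IMEI, Region, TowerID}, so {TowerID} is not a superkey.
TowerID --> BillingCycle determines the non-prime attribute {BillingCycle} from a non-superkey — 3NF is violated.
Since {TowerID} ⊂ {Carrier, TowerID} and {TowerID}⁺ ⊇ {BillingCycle, IMEI, Region} with {BillingCycle, IMEI, Region} non-prime, there is a partial dependency; 2NF fails.

1NF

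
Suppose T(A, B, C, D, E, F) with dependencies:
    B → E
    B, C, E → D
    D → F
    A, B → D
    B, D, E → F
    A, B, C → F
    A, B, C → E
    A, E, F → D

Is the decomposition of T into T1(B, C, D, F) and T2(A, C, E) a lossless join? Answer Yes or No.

The shared attributes are {C} and {C}⁺ = {C}.
Neither T1 nor T2 is contained in that closure, so the decomposition is lossy.

No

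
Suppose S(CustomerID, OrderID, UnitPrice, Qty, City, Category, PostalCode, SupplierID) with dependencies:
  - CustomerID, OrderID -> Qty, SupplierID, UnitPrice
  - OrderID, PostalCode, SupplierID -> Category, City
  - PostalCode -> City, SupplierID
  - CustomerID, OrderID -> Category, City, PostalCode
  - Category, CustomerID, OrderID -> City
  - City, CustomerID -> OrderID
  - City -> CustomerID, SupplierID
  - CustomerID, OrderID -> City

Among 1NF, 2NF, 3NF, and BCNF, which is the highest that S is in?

BCNF

Candidate keys: {City}, {CustomerID, OrderID}, {PostalCode}. Prime attributes: {City, CustomerID, OrderID, PostalCode}.
The left-hand side of every FD is a superkey, so BCNF is satisfied.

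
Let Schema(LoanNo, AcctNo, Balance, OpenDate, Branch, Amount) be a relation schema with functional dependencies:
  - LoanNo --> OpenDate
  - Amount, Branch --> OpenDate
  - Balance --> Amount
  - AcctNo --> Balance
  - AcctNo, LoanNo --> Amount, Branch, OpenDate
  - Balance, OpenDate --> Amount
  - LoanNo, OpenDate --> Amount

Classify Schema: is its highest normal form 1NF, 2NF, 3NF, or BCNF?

1NF

Candidate key: {AcctNo, LoanNo}. Prime attributes: {AcctNo, LoanNo}.
For LoanNo --> OpenDate we have {LoanNo}⁺ = {Amount, LoanNo, OpenDate}; {LoanNo} is not a superkey, so BCNF fails.
LoanNo --> OpenDate has non-prime {OpenDate} on the right and a non-superkey on the left, so 3NF fails.
The proper key subset {AcctNo} of {AcctNo, LoanNo} determines non-prime {Amount, Balance}, so the relation is not even in 2NF.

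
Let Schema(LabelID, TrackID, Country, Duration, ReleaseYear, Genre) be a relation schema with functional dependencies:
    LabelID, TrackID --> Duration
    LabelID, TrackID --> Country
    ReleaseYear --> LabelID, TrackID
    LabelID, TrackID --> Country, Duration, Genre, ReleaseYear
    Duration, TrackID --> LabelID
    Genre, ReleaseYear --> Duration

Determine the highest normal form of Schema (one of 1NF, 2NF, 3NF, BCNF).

Candidate keys: {Duration, TrackID}, {LabelID, TrackID}, {ReleaseYear}. Prime attributes: {Duration, LabelID, ReleaseYear, TrackID}.
Each dependency's left side is a superkey — BCNF holds.

BCNF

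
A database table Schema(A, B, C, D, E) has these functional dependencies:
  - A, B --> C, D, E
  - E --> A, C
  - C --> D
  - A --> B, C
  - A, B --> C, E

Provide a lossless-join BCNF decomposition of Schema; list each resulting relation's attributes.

Candidate keys of the original relation: {A}, {E}.
In {A, B, C, D, E}, {C} is not a superkey ({C}⁺ restricted to this set is {C, D}), so split on C --> D into {C, D} and {A, B, C, E}.
{C, D} has no BCNF violation.
{A, B, C, E} has no BCNF violation.

{A, B, C, E}; {C, D}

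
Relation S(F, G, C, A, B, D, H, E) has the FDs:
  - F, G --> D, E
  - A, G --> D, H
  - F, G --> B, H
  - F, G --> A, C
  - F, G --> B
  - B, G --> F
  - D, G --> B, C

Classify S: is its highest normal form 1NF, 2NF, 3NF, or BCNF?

BCNF

Candidate keys: {A, G}, {B, G}, {D, G}, {F, G}. Prime attributes: {A, B, D, F, G}.
The left-hand side of every FD is a superkey, so BCNF is satisfied.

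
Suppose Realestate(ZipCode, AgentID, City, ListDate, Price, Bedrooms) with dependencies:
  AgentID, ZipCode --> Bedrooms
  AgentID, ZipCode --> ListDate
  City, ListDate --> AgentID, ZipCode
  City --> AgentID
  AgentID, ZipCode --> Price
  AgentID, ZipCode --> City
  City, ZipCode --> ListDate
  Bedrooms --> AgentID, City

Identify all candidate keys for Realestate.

Closure of {AgentID, ZipCode} is {AgentID, Bedrooms, City, ListDate, Price, ZipCode}, the whole schema; {AgentID, ZipCode} is a candidate key.
Closure of {Bedrooms, ListDate} is {AgentID, Bedrooms, City, ListDate, Price, ZipCode}, the whole schema; {Bedrooms, ListDate} is a candidate key.
Closure of {Bedrooms, ZipCode} is {AgentID, Bedrooms, City, ListDate, Price, ZipCode}, the whole schema; {Bedrooms, ZipCode} is a candidate key.
Closure of {City, ListDate} is {AgentID, Bedrooms, City, ListDate, Price, ZipCode}, the whole schema; {City, ListDate} is a candidate key.
Closure of {City, ZipCode} is {AgentID, Bedrooms, City, ListDate, Price, ZipCode}, the whole schema; {City, ZipCode} is a candidate key.
Any other superkey properly contains one of these, so there are no further candidate keys.

{AgentID, ZipCode}, {Bedrooms, ListDate}, {Bedrooms, ZipCode}, {City, ListDate}, {City, ZipCode}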